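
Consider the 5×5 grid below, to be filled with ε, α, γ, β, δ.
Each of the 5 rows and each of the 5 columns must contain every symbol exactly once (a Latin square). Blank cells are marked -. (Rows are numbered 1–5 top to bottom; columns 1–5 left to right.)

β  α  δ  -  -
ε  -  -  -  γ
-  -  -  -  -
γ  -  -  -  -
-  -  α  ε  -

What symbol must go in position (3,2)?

ε

Row 1, column 4: row 1 has {α, β, δ} and column 4 has {ε}, leaving only γ.
Row 1, column 5: row 1 has {α, γ, β, δ} and column 5 has {γ}, leaving only ε.
Row 2, column 3: row 2 has {ε, γ} and column 3 has {α, δ}, leaving only β.
Row 2, column 2: row 2 has {ε, γ, β} and column 2 has {α}, leaving only δ.
Row 2, column 4: row 2 has {ε, γ, β, δ} and column 4 has {ε, γ}, leaving only α.
Row 4, column 3: row 4 has {γ} and column 3 has {α, β, δ}, leaving only ε.
Row 3, column 3: row 3 has {} and column 3 has {ε, α, β, δ}, leaving only γ.
Row 4, column 2: row 4 has {ε, γ} and column 2 has {α, δ}, leaving only β.
Row 3 already has {γ} and column 2 already has {α, β, δ}, so row 3, column 2 must be ε.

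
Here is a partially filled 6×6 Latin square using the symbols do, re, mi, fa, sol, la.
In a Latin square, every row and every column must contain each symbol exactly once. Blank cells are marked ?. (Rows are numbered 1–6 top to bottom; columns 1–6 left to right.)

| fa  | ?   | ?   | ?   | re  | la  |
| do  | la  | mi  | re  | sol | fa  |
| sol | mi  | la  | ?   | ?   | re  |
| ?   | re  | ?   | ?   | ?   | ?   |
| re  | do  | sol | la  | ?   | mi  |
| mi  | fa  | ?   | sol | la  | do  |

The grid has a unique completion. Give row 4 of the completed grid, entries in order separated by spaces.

la re fa do mi sol

Row 4, column 1: row 4 has {re} and column 1 has {do, re, mi, fa, sol}, leaving only la.
Row 4, column 6: row 4 has {re, la} and column 6 has {do, re, mi, fa, la}, leaving only sol.
Row 1, column 2: row 1 has {re, fa, la} and column 2 has {do, re, mi, fa, la}, leaving only sol.
Row 1, column 3: row 1 has {re, fa, sol, la} and column 3 has {mi, sol, la}, leaving only do.
Row 4, column 3: row 4 has {re, sol, la} and column 3 has {do, mi, sol, la}, leaving only fa.
Row 1, column 4: row 1 has {do, re, fa, sol, la} and column 4 has {re, sol, la}, leaving only mi.
Row 4, column 4: row 4 has {re, fa, sol, la} and column 4 has {re, mi, sol, la}, leaving only do.
Row 4, column 5: row 4 has {do, re, fa, sol, la} and column 5 has {re, sol, la}, leaving only mi.
So row 4 reads: la re fa do mi sol.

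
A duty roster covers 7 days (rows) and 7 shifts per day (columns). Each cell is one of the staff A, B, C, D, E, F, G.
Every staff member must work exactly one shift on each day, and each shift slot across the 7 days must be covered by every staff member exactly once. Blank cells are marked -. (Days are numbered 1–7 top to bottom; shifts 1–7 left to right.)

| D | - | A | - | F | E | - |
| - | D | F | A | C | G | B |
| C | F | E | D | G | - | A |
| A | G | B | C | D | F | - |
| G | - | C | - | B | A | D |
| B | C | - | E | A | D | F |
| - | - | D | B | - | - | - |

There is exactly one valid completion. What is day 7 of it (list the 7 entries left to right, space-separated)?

F A D B E C G

Day 7, shift 5: day 7 has {B, D} and shift 5 has {A, B, C, D, F, G}, leaving only E.
Day 7, shift 1: day 7 has {B, D, E} and shift 1 has {A, B, C, D, G}, leaving only F.
Day 7, shift 2: day 7 has {B, D, E, F} and shift 2 has {C, D, F, G}, leaving only A.
Day 7, shift 6: day 7 has {A, B, D, E, F} and shift 6 has {A, D, E, F, G}, leaving only C.
Day 7, shift 7: day 7 has {A, B, C, D, E, F} and shift 7 has {A, B, D, F}, leaving only G.
So day 7 reads: F A D B E C G.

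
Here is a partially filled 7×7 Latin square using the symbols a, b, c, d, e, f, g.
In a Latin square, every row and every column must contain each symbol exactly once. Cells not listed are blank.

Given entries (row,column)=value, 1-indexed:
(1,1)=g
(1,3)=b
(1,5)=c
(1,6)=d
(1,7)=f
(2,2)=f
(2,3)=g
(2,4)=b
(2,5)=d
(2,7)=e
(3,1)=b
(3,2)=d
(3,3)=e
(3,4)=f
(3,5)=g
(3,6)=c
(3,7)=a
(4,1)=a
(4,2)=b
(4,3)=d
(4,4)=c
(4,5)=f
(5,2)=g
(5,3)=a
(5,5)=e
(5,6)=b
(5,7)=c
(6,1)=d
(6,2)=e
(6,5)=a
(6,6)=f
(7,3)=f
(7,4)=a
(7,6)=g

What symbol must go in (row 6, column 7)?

Row 1, column 2: row 1 has {b, c, d, f, g} and column 2 has {b, d, e, f, g}, leaving only a.
Row 1, column 4: row 1 has {a, b, c, d, f, g} and column 4 has {a, b, c, f}, leaving only e.
Row 2, column 1: row 2 has {b, d, e, f, g} and column 1 has {a, b, d, g}, leaving only c.
Row 2, column 6: row 2 has {b, c, d, e, f, g} and column 6 has {b, c, d, f, g}, leaving only a.
Row 4, column 6: row 4 has {a, b, c, d, f} and column 6 has {a, b, c, d, f, g}, leaving only e.
Row 4, column 7: row 4 has {a, b, c, d, e, f} and column 7 has {a, c, e, f}, leaving only g.
Row 6 already has {a, d, e, f} and column 7 already has {a, c, e, f, g}, so row 6, column 7 must be b.

b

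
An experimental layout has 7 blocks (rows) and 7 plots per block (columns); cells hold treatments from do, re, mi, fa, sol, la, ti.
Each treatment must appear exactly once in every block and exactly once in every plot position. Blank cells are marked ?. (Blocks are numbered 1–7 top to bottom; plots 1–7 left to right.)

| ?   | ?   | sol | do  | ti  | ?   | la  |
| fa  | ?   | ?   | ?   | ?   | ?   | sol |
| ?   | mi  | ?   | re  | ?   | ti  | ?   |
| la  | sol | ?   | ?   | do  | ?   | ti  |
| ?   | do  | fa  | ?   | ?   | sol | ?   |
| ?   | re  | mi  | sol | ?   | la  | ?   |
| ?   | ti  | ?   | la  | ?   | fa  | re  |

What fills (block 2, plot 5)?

re

Block 1, plot 2: block 1 has {do, sol, la, ti} and plot 2 has {do, re, mi, sol, ti}, leaving only fa.
Block 2, plot 2: block 2 has {fa, sol} and plot 2 has {do, re, mi, fa, sol, ti}, leaving only la.
Block 4, plot 3: block 4 has {do, sol, la, ti} and plot 3 has {mi, fa, sol}, leaving only re.
Block 4, plot 6: block 4 has {do, re, sol, la, ti} and plot 6 has {fa, sol, la, ti}, leaving only mi.
Block 1, plot 6: block 1 has {do, fa, sol, la, ti} and plot 6 has {mi, fa, sol, la, ti}, leaving only re.
Block 1, plot 1: block 1 has {do, re, fa, sol, la, ti} and plot 1 has {fa, la}, leaving only mi.
Block 2, plot 6: block 2 has {fa, sol, la} and plot 6 has {re, mi, fa, sol, la, ti}, leaving only do.
Block 2, plot 3: block 2 has {do, fa, sol, la} and plot 3 has {re, mi, fa, sol}, leaving only ti.
Block 2, plot 4: block 2 has {do, fa, sol, la, ti} and plot 4 has {do, re, sol, la}, leaving only mi.
Block 2 already has {do, mi, fa, sol, la, ti} and plot 5 already has {do, ti}, so block 2, plot 5 must be re.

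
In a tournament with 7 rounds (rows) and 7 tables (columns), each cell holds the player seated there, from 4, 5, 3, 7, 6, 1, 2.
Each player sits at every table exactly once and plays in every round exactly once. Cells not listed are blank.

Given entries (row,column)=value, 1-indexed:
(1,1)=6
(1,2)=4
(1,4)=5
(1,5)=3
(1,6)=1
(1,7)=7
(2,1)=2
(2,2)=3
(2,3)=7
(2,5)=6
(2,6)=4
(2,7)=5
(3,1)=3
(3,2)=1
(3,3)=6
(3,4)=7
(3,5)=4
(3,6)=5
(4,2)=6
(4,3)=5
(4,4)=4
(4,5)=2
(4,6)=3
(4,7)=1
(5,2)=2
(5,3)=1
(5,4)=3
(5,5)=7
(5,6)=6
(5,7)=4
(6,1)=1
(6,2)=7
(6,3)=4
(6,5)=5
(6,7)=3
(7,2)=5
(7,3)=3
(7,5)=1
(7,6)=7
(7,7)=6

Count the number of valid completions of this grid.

Round 1, table 3: eliminating its round and table leaves {2}.
Round 2, table 4: eliminating its round and table leaves {1}.
Round 3, table 7: eliminating its round and table leaves {2}.
Round 4, table 1: eliminating its round and table leaves {7}.
Round 5, table 1: eliminating its round and table leaves {5}.
Round 6, table 4: eliminating its round and table leaves {6, 2}.
Round 6, table 6: eliminating its round and table leaves {2}.
Round 7, table 1: eliminating its round and table leaves {4}.
Round 7, table 4: eliminating its round and table leaves {2}.
Only one assignment across all blanks avoids any round or table repeat, giving 1 completion.

1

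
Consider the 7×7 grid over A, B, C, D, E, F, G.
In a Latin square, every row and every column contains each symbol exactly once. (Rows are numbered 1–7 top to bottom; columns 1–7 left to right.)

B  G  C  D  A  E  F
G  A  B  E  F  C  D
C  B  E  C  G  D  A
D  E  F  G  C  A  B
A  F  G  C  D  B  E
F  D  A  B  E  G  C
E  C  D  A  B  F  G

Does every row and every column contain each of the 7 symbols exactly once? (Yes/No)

Column 4 contains C twice (at rows 3 and 5), so it is not a permutation.

No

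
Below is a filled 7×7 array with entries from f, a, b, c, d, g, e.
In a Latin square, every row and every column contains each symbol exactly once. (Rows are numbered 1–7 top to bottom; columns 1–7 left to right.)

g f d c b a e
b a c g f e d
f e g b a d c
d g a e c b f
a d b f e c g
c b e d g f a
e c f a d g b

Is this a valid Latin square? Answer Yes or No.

Each row is a permutation of the 7 symbols, and so is each column.

Yes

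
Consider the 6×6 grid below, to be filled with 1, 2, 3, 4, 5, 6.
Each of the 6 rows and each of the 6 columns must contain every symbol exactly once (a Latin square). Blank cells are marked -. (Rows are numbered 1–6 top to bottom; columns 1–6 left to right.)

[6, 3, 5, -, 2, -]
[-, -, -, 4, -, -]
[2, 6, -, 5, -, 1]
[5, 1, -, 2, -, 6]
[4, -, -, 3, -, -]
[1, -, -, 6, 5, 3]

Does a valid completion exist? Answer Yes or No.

No row or column among the givens repeats a symbol, and propagating forced cells runs into no contradiction.
One valid completion exists (for instance, 6 3 5 1 2 4 / 3 2 1 4 6 5 / 2 6 4 5 3 1 / 5 1 3 2 4 6 / 4 5 6 3 1 2 / 1 4 2 6 5 3).

Yes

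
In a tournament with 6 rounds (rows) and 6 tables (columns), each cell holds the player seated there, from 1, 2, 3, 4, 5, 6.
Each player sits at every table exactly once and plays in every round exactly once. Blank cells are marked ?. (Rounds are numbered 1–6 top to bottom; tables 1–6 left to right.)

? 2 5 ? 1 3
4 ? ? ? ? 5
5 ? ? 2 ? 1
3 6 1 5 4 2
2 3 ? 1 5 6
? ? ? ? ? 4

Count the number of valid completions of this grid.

4

Round 1, table 1: eliminating its round and table leaves {6}.
Round 1, table 4: eliminating its round and table leaves {4, 6}.
Round 2, table 2: eliminating its round and table leaves {1}.
Round 2, table 3: eliminating its round and table leaves {2, 3, 6}.
Round 2, table 4: eliminating its round and table leaves {3, 6}.
Round 2, table 5: eliminating its round and table leaves {2, 3, 6}.
Round 3, table 2: eliminating its round and table leaves {4}.
Round 3, table 3: eliminating its round and table leaves {3, 4, 6}.
Round 3, table 5: eliminating its round and table leaves {3, 6}.
Round 5, table 3: eliminating its round and table leaves {4}.
Round 6, table 1: eliminating its round and table leaves {1, 6}.
Round 6, table 2: eliminating its round and table leaves {1, 5}.
Round 6, table 3: eliminating its round and table leaves {2, 3, 6}.
Round 6, table 4: eliminating its round and table leaves {3, 6}.
Round 6, table 5: eliminating its round and table leaves {2, 3, 6}.
Enumerating the assignments across these blanks that avoid any round or table repeat gives 4 completions.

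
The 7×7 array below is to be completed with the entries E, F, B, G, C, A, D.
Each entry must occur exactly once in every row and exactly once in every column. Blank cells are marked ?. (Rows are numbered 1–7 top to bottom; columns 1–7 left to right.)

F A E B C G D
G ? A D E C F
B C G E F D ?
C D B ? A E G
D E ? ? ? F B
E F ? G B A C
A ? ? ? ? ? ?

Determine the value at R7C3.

F

Row 2, column 2: row 2 has {E, F, G, C, A, D} and column 2 has {E, F, C, A, D}, leaving only B.
Row 3, column 7: row 3 has {E, F, B, G, C, D} and column 7 has {F, B, G, C, D}, leaving only A.
Row 4, column 4: row 4 has {E, B, G, C, A, D} and column 4 has {E, B, G, D}, leaving only F.
Row 5, column 3: row 5 has {E, F, B, D} and column 3 has {E, B, G, A}, leaving only C.
Row 5, column 4: row 5 has {E, F, B, C, D} and column 4 has {E, F, B, G, D}, leaving only A.
Row 5, column 5: row 5 has {E, F, B, C, A, D} and column 5 has {E, F, B, C, A}, leaving only G.
Row 6, column 3: row 6 has {E, F, B, G, C, A} and column 3 has {E, B, G, C, A}, leaving only D.
Row 7 already has {A} and column 3 already has {E, B, G, C, A, D}, so row 7, column 3 must be F.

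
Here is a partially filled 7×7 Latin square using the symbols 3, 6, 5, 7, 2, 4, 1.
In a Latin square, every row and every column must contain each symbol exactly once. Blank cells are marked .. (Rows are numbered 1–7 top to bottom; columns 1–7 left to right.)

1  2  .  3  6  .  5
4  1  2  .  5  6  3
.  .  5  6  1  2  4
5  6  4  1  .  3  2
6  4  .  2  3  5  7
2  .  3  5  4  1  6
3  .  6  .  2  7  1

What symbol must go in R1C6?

Row 1 already has {3, 6, 5, 2, 1} and column 6 already has {3, 6, 5, 7, 2, 1}, so row 1, column 6 must be 4.

4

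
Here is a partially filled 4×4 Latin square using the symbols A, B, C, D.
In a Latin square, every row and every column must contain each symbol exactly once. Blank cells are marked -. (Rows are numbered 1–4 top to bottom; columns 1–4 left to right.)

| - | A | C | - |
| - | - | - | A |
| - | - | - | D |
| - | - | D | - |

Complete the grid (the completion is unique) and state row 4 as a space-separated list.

A B D C

Row 1, column 4: row 1 has {A, C} and column 4 has {A, D}, leaving only B.
Row 4, column 4: row 4 has {D} and column 4 has {A, B, D}, leaving only C.
Row 4, column 2: row 4 has {C, D} and column 2 has {A}, leaving only B.
Row 4, column 1: row 4 has {B, C, D} and column 1 has {}, leaving only A.
So row 4 reads: A B D C.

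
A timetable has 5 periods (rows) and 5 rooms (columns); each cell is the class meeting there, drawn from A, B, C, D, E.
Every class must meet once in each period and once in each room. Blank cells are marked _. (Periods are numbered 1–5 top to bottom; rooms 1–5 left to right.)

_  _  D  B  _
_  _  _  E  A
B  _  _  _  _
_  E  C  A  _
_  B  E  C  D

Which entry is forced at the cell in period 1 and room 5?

C

Period 2, room 3: period 2 has {A, E} and room 3 has {C, D, E}, leaving only B.
Period 3, room 3: period 3 has {B} and room 3 has {B, C, D, E}, leaving only A.
Period 3, room 4: period 3 has {A, B} and room 4 has {A, B, C, E}, leaving only D.
Period 3, room 2: period 3 has {A, B, D} and room 2 has {B, E}, leaving only C.
Period 1, room 2: period 1 has {B, D} and room 2 has {B, C, E}, leaving only A.
Period 2, room 2: period 2 has {A, B, E} and room 2 has {A, B, C, E}, leaving only D.
Period 2, room 1: period 2 has {A, B, D, E} and room 1 has {B}, leaving only C.
Period 1, room 1: period 1 has {A, B, D} and room 1 has {B, C}, leaving only E.
Period 1 already has {A, B, D, E} and room 5 already has {A, D}, so period 1, room 5 must be C.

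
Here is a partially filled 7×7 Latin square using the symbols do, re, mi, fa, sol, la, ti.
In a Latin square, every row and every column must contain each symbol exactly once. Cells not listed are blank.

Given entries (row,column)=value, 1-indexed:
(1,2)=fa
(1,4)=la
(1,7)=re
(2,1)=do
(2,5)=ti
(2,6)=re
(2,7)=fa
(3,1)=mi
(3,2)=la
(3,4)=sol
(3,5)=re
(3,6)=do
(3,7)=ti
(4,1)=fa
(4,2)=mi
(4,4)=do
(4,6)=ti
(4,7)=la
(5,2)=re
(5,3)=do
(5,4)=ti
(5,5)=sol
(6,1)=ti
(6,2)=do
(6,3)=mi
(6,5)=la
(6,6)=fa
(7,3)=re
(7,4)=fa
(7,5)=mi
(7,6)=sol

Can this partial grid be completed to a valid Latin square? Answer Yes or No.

No

Row 4, column 5: row 4 together with column 5 already contain {do, re, mi, fa, sol, la, ti} — every symbol — so nothing can go there. The grid has no valid completion.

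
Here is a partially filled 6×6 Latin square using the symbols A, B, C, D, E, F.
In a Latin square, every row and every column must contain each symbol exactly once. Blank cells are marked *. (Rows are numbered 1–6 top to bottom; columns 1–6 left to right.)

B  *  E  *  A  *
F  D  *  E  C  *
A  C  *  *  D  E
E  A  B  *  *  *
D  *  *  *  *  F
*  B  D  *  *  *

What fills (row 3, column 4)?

Row 1, column 2: row 1 has {A, B, E} and column 2 has {A, B, C, D}, leaving only F.
Row 2, column 3: row 2 has {C, D, E, F} and column 3 has {B, D, E}, leaving only A.
Row 2, column 6: row 2 has {A, C, D, E, F} and column 6 has {E, F}, leaving only B.
Row 3, column 3: row 3 has {A, C, D, E} and column 3 has {A, B, D, E}, leaving only F.
Row 3 already has {A, C, D, E, F} and column 4 already has {E}, so row 3, column 4 must be B.

B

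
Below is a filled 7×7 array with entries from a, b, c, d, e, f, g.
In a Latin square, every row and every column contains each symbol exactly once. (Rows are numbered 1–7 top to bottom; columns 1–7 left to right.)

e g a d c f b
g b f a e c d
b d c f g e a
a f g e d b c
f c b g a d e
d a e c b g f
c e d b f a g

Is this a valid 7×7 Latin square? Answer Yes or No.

Yes

Each row is a permutation of the 7 symbols, and so is each column.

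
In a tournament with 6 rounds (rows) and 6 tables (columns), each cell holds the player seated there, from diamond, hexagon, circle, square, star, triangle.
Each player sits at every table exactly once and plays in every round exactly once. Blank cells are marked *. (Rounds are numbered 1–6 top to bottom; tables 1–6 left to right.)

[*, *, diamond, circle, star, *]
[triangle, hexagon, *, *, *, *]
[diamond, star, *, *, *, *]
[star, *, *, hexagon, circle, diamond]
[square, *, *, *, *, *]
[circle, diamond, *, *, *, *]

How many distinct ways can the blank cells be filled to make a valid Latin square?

Round 1, table 1: eliminating its round and table leaves {hexagon}.
Round 1, table 2: eliminating its round and table leaves {square, triangle}.
Round 1, table 6: eliminating its round and table leaves {hexagon, square, triangle}.
Round 2, table 3: eliminating its round and table leaves {circle, square, star}.
Round 2, table 4: eliminating its round and table leaves {diamond, square, star}.
Round 2, table 5: eliminating its round and table leaves {diamond, square}.
Round 2, table 6: eliminating its round and table leaves {circle, square, star}.
Round 3, table 3: eliminating its round and table leaves {hexagon, circle, square, triangle}.
Round 3, table 4: eliminating its round and table leaves {square, triangle}.
Round 3, table 5: eliminating its round and table leaves {hexagon, square, triangle}.
Round 3, table 6: eliminating its round and table leaves {hexagon, circle, square, triangle}.
Round 4, table 2: eliminating its round and table leaves {square, triangle}.
Round 4, table 3: eliminating its round and table leaves {square, triangle}.
Round 5, table 2: eliminating its round and table leaves {circle, triangle}.
Round 5, table 3: eliminating its round and table leaves {hexagon, circle, star, triangle}.
Round 5, table 4: eliminating its round and table leaves {diamond, star, triangle}.
Round 5, table 5: eliminating its round and table leaves {diamond, hexagon, triangle}.
Round 5, table 6: eliminating its round and table leaves {hexagon, circle, star, triangle}.
Round 6, table 3: eliminating its round and table leaves {hexagon, square, star, triangle}.
Round 6, table 4: eliminating its round and table leaves {square, star, triangle}.
Round 6, table 5: eliminating its round and table leaves {hexagon, square, triangle}.
Round 6, table 6: eliminating its round and table leaves {hexagon, square, star, triangle}.
Enumerating the assignments across these blanks that avoid any round or table repeat gives 28 completions.

28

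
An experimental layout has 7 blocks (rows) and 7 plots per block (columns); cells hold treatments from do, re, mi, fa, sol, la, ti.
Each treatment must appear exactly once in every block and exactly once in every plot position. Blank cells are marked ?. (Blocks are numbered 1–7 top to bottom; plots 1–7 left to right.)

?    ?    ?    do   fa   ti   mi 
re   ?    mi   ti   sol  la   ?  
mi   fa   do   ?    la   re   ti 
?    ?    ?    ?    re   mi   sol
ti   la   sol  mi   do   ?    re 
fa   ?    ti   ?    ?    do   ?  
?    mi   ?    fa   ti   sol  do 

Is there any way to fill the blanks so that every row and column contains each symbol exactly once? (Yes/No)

Yes

No block or plot among the givens repeats a symbol, and propagating forced cells runs into no contradiction.
One valid completion exists (for instance, sol re la do fa ti mi / re do mi ti sol la fa / mi fa do sol la re ti / do ti fa la re mi sol / ti la sol mi do fa re / fa sol ti re mi do la / la mi re fa ti sol do).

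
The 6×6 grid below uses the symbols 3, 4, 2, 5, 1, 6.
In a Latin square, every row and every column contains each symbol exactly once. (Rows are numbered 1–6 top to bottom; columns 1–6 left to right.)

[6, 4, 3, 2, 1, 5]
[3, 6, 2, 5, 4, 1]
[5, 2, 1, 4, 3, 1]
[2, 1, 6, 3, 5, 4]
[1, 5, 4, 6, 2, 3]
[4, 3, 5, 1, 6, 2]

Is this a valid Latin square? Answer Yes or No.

Column 6 contains 1 twice (at rows 2 and 3), so it is not a permutation.

No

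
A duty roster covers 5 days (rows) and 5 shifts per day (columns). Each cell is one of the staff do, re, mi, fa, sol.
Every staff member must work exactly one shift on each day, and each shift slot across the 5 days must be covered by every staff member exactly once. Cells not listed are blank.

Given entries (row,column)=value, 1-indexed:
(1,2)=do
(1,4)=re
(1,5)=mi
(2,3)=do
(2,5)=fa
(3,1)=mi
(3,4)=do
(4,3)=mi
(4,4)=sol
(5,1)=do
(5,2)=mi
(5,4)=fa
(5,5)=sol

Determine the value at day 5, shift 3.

Day 5 already has {do, mi, fa, sol} and shift 3 already has {do, mi}, so day 5, shift 3 must be re.

re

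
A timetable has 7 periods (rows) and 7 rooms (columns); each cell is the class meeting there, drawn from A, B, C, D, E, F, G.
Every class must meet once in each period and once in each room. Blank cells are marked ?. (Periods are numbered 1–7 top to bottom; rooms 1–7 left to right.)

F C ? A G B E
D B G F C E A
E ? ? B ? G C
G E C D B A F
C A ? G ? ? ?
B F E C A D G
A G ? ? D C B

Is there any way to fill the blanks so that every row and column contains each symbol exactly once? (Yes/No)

No period or room among the givens repeats a symbol, and propagating forced cells runs into no contradiction.
One valid completion exists (for instance, F C D A G B E / D B G F C E A / E D A B F G C / G E C D B A F / C A B G E F D / B F E C A D G / A G F E D C B).

Yes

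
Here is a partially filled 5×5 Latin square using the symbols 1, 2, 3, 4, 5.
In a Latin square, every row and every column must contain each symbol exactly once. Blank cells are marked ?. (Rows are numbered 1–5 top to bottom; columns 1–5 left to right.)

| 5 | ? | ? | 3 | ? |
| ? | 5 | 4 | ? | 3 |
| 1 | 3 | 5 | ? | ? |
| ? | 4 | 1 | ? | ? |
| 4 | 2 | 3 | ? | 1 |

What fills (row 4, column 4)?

Row 1, column 2: row 1 has {3, 5} and column 2 has {2, 3, 4, 5}, leaving only 1.
Row 1, column 3: row 1 has {1, 3, 5} and column 3 has {1, 3, 4, 5}, leaving only 2.
Row 1, column 5: row 1 has {1, 2, 3, 5} and column 5 has {1, 3}, leaving only 4.
Row 2, column 1: row 2 has {3, 4, 5} and column 1 has {1, 4, 5}, leaving only 2.
Row 2, column 4: row 2 has {2, 3, 4, 5} and column 4 has {3}, leaving only 1.
Row 3, column 5: row 3 has {1, 3, 5} and column 5 has {1, 3, 4}, leaving only 2.
Row 3, column 4: row 3 has {1, 2, 3, 5} and column 4 has {1, 3}, leaving only 4.
Row 4, column 1: row 4 has {1, 4} and column 1 has {1, 2, 4, 5}, leaving only 3.
Row 4, column 5: row 4 has {1, 3, 4} and column 5 has {1, 2, 3, 4}, leaving only 5.
Row 4 already has {1, 3, 4, 5} and column 4 already has {1, 3, 4}, so row 4, column 4 must be 2.

2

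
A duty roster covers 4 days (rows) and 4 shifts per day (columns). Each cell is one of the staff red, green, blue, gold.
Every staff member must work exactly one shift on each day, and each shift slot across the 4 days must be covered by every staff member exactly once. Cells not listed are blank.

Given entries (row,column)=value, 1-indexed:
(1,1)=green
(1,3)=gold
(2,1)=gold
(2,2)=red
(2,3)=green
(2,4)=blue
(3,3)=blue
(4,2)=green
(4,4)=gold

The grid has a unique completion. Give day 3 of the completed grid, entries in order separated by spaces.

red gold blue green

Day 3, shift 1: day 3 has {blue} and shift 1 has {green, gold}, leaving only red.
Day 3, shift 2: day 3 has {red, blue} and shift 2 has {red, green}, leaving only gold.
Day 3, shift 4: day 3 has {red, blue, gold} and shift 4 has {blue, gold}, leaving only green.
So day 3 reads: red gold blue green.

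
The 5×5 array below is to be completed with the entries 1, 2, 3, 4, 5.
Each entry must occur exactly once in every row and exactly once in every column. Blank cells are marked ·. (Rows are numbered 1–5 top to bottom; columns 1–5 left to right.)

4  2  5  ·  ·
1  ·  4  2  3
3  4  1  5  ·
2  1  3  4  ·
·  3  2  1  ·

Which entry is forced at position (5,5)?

Row 1, column 4: row 1 has {2, 4, 5} and column 4 has {1, 2, 4, 5}, leaving only 3.
Row 1, column 5: row 1 has {2, 3, 4, 5} and column 5 has {3}, leaving only 1.
Row 2, column 2: row 2 has {1, 2, 3, 4} and column 2 has {1, 2, 3, 4}, leaving only 5.
Row 3, column 5: row 3 has {1, 3, 4, 5} and column 5 has {1, 3}, leaving only 2.
Row 4, column 5: row 4 has {1, 2, 3, 4} and column 5 has {1, 2, 3}, leaving only 5.
Row 5 already has {1, 2, 3} and column 5 already has {1, 2, 3, 5}, so row 5, column 5 must be 4.

4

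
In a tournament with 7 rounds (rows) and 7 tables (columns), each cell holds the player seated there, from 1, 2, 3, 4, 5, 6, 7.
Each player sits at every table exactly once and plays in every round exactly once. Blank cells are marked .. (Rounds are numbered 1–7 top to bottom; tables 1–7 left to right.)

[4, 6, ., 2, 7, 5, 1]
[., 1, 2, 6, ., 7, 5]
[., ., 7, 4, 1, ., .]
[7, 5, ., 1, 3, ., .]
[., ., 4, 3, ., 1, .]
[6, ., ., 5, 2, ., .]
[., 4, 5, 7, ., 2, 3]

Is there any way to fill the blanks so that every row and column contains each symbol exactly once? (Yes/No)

Round 1, table 3: round 1 has {1, 2, 4, 5, 6, 7} and table 3 has {2, 4, 5, 7}, so it must be 3.
Round 2, table 1: round 2 has {1, 2, 5, 6, 7} and table 1 has {4, 6, 7}, so it must be 3.
Round 2, table 5: round 2 has {1, 2, 3, 5, 6, 7} and table 5 has {1, 2, 3, 7}, so it must be 4.
Round 4, table 3: round 4 has {1, 3, 5, 7} and table 3 has {2, 3, 4, 5, 7}, so it must be 6.
Round 4, table 6: round 4 has {1, 3, 5, 6, 7} and table 6 has {1, 2, 5, 7}, so it must be 4.
Round 4, table 7: round 4 has {1, 3, 4, 5, 6, 7} and table 7 has {1, 3, 5}, so it must be 2.
Round 3, table 7: round 3 has {1, 4, 7} and table 7 has {1, 2, 3, 5}, so it must be 6.
Round 3, table 6: round 3 has {1, 4, 6, 7} and table 6 has {1, 2, 4, 5, 7}, so it must be 3.
Now round 6, table 6: round 6 together with table 6 already contain {1, 2, 3, 4, 5, 6, 7} — every symbol — so nothing can go there. The grid has no valid completion.

No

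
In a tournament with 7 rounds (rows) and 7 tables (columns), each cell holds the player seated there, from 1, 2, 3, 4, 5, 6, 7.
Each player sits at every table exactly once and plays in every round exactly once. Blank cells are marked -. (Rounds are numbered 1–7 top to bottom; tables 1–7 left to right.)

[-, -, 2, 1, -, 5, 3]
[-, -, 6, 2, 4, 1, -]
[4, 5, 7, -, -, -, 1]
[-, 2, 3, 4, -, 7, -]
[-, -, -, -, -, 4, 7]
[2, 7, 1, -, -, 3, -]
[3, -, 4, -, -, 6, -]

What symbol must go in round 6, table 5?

Round 2, table 2: round 2 has {1, 2, 4, 6} and table 2 has {2, 5, 7}, leaving only 3.
Round 2, table 7: round 2 has {1, 2, 3, 4, 6} and table 7 has {1, 3, 7}, leaving only 5.
Round 2, table 1: round 2 has {1, 2, 3, 4, 5, 6} and table 1 has {2, 3, 4}, leaving only 7.
Round 1, table 1: round 1 has {1, 2, 3, 5} and table 1 has {2, 3, 4, 7}, leaving only 6.
Round 1, table 2: round 1 has {1, 2, 3, 5, 6} and table 2 has {2, 3, 5, 7}, leaving only 4.
Round 1, table 5: round 1 has {1, 2, 3, 4, 5, 6} and table 5 has {4}, leaving only 7.
Round 3, table 6: round 3 has {1, 4, 5, 7} and table 6 has {1, 3, 4, 5, 6, 7}, leaving only 2.
Round 4, table 7: round 4 has {2, 3, 4, 7} and table 7 has {1, 3, 5, 7}, leaving only 6.
Round 5, table 3: round 5 has {4, 7} and table 3 has {1, 2, 3, 4, 6, 7}, leaving only 5.
Round 5, table 1: round 5 has {4, 5, 7} and table 1 has {2, 3, 4, 6, 7}, leaving only 1.
Round 4, table 1: round 4 has {2, 3, 4, 6, 7} and table 1 has {1, 2, 3, 4, 6, 7}, leaving only 5.
Round 4, table 5: round 4 has {2, 3, 4, 5, 6, 7} and table 5 has {4, 7}, leaving only 1.
Round 5, table 2: round 5 has {1, 4, 5, 7} and table 2 has {2, 3, 4, 5, 7}, leaving only 6.
Round 5, table 4: round 5 has {1, 4, 5, 6, 7} and table 4 has {1, 2, 4}, leaving only 3.
Round 3, table 4: round 3 has {1, 2, 4, 5, 7} and table 4 has {1, 2, 3, 4}, leaving only 6.
Round 3, table 5: round 3 has {1, 2, 4, 5, 6, 7} and table 5 has {1, 4, 7}, leaving only 3.
Round 5, table 5: round 5 has {1, 3, 4, 5, 6, 7} and table 5 has {1, 3, 4, 7}, leaving only 2.
Round 6, table 4: round 6 has {1, 2, 3, 7} and table 4 has {1, 2, 3, 4, 6}, leaving only 5.
Round 6 already has {1, 2, 3, 5, 7} and table 5 already has {1, 2, 3, 4, 7}, so round 6, table 5 must be 6.

6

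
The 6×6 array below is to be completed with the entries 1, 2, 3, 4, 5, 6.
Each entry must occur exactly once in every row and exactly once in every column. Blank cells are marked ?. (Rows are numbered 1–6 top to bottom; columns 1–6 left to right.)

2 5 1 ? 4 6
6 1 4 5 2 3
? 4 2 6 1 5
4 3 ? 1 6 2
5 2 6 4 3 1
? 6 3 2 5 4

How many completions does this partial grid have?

Row 1, column 4: eliminating its row and column leaves {3}.
Row 3, column 1: eliminating its row and column leaves {3}.
Row 4, column 3: eliminating its row and column leaves {5}.
Row 6, column 1: eliminating its row and column leaves {1}.
Only one assignment across all blanks avoids any row or column repeat, giving 1 completion.

1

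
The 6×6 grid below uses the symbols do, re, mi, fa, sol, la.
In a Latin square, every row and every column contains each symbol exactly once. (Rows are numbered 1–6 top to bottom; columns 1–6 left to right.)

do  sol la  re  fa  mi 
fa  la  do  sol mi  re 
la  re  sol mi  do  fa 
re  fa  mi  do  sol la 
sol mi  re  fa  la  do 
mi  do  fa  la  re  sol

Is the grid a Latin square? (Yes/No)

Yes

Each row is a permutation of the 6 symbols, and so is each column.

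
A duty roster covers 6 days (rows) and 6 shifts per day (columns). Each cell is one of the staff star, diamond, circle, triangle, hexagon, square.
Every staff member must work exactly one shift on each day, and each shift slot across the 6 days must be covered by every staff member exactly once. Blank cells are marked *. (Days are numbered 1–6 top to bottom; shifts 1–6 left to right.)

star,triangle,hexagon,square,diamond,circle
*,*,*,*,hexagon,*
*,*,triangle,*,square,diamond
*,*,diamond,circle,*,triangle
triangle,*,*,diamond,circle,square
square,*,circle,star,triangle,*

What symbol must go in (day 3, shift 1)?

circle

Day 2, shift 4: day 2 has {hexagon} and shift 4 has {star, diamond, circle, square}, leaving only triangle.
Day 2, shift 6: day 2 has {triangle, hexagon} and shift 6 has {diamond, circle, triangle, square}, leaving only star.
Day 2, shift 3: day 2 has {star, triangle, hexagon} and shift 3 has {diamond, circle, triangle, hexagon}, leaving only square.
Day 3, shift 4: day 3 has {diamond, triangle, square} and shift 4 has {star, diamond, circle, triangle, square}, leaving only hexagon.
Day 3 already has {diamond, triangle, hexagon, square} and shift 1 already has {star, triangle, square}, so day 3, shift 1 must be circle.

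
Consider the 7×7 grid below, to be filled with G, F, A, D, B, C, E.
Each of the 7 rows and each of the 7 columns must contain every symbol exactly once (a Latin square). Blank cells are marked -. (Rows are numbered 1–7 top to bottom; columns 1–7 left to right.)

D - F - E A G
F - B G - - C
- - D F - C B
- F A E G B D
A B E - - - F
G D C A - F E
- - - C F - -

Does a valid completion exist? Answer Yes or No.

No row or column among the givens repeats a symbol, and propagating forced cells runs into no contradiction.
One valid completion exists (for instance, D C F B E A G / F A B G D E C / E G D F A C B / C F A E G B D / A B E D C G F / G D C A B F E / B E G C F D A).

Yes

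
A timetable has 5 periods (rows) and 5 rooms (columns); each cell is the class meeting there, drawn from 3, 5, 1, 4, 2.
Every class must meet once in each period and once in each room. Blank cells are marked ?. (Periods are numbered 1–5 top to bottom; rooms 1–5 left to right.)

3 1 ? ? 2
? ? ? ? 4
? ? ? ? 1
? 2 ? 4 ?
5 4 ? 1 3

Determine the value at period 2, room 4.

Period 1, room 4: period 1 has {3, 1, 2} and room 4 has {1, 4}, leaving only 5.
Period 1, room 3: period 1 has {3, 5, 1, 2} and room 3 has {}, leaving only 4.
Period 4, room 1: period 4 has {4, 2} and room 1 has {3, 5}, leaving only 1.
Period 2, room 1: period 2 has {4} and room 1 has {3, 5, 1}, leaving only 2.
Period 2 already has {4, 2} and room 4 already has {5, 1, 4}, so period 2, room 4 must be 3.

3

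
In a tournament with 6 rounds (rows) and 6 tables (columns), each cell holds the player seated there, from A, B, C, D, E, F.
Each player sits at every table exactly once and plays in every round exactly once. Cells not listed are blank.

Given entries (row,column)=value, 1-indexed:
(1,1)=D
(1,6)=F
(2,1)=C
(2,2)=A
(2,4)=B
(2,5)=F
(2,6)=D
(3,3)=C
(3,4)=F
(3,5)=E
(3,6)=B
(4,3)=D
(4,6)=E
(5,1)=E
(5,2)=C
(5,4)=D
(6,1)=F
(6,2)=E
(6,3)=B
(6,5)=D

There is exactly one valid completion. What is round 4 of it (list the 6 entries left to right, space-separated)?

B F D C A E

Round 1, table 2: round 1 has {D, F} and table 2 has {A, C, E}, leaving only B.
Round 4, table 2: round 4 has {D, E} and table 2 has {A, B, C, E}, leaving only F.
Round 2, table 3: round 2 has {A, B, C, D, F} and table 3 has {B, C, D}, leaving only E.
Round 1, table 3: round 1 has {B, D, F} and table 3 has {B, C, D, E}, leaving only A.
Round 1, table 5: round 1 has {A, B, D, F} and table 5 has {D, E, F}, leaving only C.
Round 1, table 4: round 1 has {A, B, C, D, F} and table 4 has {B, D, F}, leaving only E.
Round 3, table 1: round 3 has {B, C, E, F} and table 1 has {C, D, E, F}, leaving only A.
Round 4, table 1: round 4 has {D, E, F} and table 1 has {A, C, D, E, F}, leaving only B.
Round 4, table 5: round 4 has {B, D, E, F} and table 5 has {C, D, E, F}, leaving only A.
Round 4, table 4: round 4 has {A, B, D, E, F} and table 4 has {B, D, E, F}, leaving only C.
So round 4 reads: B F D C A E.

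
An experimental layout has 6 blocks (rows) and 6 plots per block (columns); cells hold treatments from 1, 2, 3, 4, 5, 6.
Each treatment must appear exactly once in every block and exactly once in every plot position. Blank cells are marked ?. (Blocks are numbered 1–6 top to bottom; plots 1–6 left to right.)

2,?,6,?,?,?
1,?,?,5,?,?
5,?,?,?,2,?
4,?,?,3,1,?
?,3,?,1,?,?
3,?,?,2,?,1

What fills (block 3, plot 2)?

4

Block 1, plot 4: block 1 has {2, 6} and plot 4 has {1, 2, 3, 5}, leaving only 4.
Block 3, plot 4: block 3 has {2, 5} and plot 4 has {1, 2, 3, 4, 5}, leaving only 6.
Block 5, plot 1: block 5 has {1, 3} and plot 1 has {1, 2, 3, 4, 5}, leaving only 6.
Block 3, plot 2 is narrowed to {1, 4}.
If it were 1, then block 1, plot 6 would be left with no valid symbol.
So block 3, plot 2 must be 4.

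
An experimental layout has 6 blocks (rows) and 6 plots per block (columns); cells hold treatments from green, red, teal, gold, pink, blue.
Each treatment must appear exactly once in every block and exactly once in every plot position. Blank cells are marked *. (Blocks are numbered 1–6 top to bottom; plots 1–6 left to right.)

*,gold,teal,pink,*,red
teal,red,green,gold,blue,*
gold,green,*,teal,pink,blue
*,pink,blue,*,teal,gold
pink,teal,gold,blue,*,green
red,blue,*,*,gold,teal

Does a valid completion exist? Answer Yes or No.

Yes

No block or plot among the givens repeats a symbol, and propagating forced cells runs into no contradiction.
One valid completion exists (for instance, blue gold teal pink green red / teal red green gold blue pink / gold green red teal pink blue / green pink blue red teal gold / pink teal gold blue red green / red blue pink green gold teal).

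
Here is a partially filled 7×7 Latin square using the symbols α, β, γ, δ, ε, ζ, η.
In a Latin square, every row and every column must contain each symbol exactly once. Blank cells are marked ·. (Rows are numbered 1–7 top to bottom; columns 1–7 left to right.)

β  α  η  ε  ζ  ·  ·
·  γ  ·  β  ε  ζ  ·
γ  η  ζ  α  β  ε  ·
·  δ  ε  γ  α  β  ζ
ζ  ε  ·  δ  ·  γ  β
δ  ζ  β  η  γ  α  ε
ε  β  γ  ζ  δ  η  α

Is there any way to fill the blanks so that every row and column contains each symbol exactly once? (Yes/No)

Yes

No row or column among the givens repeats a symbol, and propagating forced cells runs into no contradiction.
One valid completion exists (for instance, β α η ε ζ δ γ / α γ δ β ε ζ η / γ η ζ α β ε δ / η δ ε γ α β ζ / ζ ε α δ η γ β / δ ζ β η γ α ε / ε β γ ζ δ η α).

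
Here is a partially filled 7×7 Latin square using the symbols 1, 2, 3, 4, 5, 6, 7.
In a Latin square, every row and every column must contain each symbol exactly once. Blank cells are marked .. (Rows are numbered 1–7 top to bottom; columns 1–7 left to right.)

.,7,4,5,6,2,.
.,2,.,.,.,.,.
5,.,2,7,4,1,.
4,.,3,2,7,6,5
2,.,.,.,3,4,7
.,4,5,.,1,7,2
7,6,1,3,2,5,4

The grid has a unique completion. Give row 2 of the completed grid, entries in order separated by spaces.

Row 2, column 5: row 2 has {2} and column 5 has {1, 2, 3, 4, 6, 7}, leaving only 5.
Row 2, column 6: row 2 has {2, 5} and column 6 has {1, 2, 4, 5, 6, 7}, leaving only 3.
Row 3, column 2: row 3 has {1, 2, 4, 5, 7} and column 2 has {2, 4, 6, 7}, leaving only 3.
Row 3, column 7: row 3 has {1, 2, 3, 4, 5, 7} and column 7 has {2, 4, 5, 7}, leaving only 6.
Row 2, column 7: row 2 has {2, 3, 5} and column 7 has {2, 4, 5, 6, 7}, leaving only 1.
Row 2, column 1: row 2 has {1, 2, 3, 5} and column 1 has {2, 4, 5, 7}, leaving only 6.
Row 2, column 3: row 2 has {1, 2, 3, 5, 6} and column 3 has {1, 2, 3, 4, 5}, leaving only 7.
Row 2, column 4: row 2 has {1, 2, 3, 5, 6, 7} and column 4 has {2, 3, 5, 7}, leaving only 4.
So row 2 reads: 6 2 7 4 5 3 1.

6 2 7 4 5 3 1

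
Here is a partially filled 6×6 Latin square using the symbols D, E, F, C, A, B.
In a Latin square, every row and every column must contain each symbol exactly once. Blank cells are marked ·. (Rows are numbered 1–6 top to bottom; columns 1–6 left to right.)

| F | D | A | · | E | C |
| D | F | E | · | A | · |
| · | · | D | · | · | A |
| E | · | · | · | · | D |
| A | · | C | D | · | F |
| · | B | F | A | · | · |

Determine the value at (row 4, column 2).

A

Row 1, column 4: row 1 has {D, E, F, C, A} and column 4 has {D, A}, leaving only B.
Row 2, column 4: row 2 has {D, E, F, A} and column 4 has {D, A, B}, leaving only C.
Row 2, column 6: row 2 has {D, E, F, C, A} and column 6 has {D, F, C, A}, leaving only B.
Row 4, column 3: row 4 has {D, E} and column 3 has {D, E, F, C, A}, leaving only B.
Row 4, column 4: row 4 has {D, E, B} and column 4 has {D, C, A, B}, leaving only F.
Row 3, column 4: row 3 has {D, A} and column 4 has {D, F, C, A, B}, leaving only E.
Row 3, column 2: row 3 has {D, E, A} and column 2 has {D, F, B}, leaving only C.
Row 4 already has {D, E, F, B} and column 2 already has {D, F, C, B}, so row 4, column 2 must be A.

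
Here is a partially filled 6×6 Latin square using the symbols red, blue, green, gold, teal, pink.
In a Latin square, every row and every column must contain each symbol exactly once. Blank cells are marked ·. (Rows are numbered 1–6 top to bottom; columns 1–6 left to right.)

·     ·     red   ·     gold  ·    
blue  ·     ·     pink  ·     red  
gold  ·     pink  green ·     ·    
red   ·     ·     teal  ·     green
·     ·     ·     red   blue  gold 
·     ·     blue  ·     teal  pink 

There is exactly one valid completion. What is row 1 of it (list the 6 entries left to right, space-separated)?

pink green red blue gold teal

Row 1, column 4: row 1 has {red, gold} and column 4 has {red, green, teal, pink}, leaving only blue.
Row 1, column 6: row 1 has {red, blue, gold} and column 6 has {red, green, gold, pink}, leaving only teal.
Row 2, column 5: row 2 has {red, blue, pink} and column 5 has {blue, gold, teal}, leaving only green.
Row 3, column 5: row 3 has {green, gold, pink} and column 5 has {blue, green, gold, teal}, leaving only red.
Row 3, column 6: row 3 has {red, green, gold, pink} and column 6 has {red, green, gold, teal, pink}, leaving only blue.
Row 3, column 2: row 3 has {red, blue, green, gold, pink} and column 2 has {}, leaving only teal.
Row 2, column 2: row 2 has {red, blue, green, pink} and column 2 has {teal}, leaving only gold.
Row 2, column 3: row 2 has {red, blue, green, gold, pink} and column 3 has {red, blue, pink}, leaving only teal.
Row 4, column 3: row 4 has {red, green, teal} and column 3 has {red, blue, teal, pink}, leaving only gold.
Row 4, column 5: row 4 has {red, green, gold, teal} and column 5 has {red, blue, green, gold, teal}, leaving only pink.
Row 4, column 2: row 4 has {red, green, gold, teal, pink} and column 2 has {gold, teal}, leaving only blue.
Row 5, column 3: row 5 has {red, blue, gold} and column 3 has {red, blue, gold, teal, pink}, leaving only green.
Row 5, column 2: row 5 has {red, blue, green, gold} and column 2 has {blue, gold, teal}, leaving only pink.
Row 1, column 2: row 1 has {red, blue, gold, teal} and column 2 has {blue, gold, teal, pink}, leaving only green.
Row 1, column 1: row 1 has {red, blue, green, gold, teal} and column 1 has {red, blue, gold}, leaving only pink.
So row 1 reads: pink green red blue gold teal.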